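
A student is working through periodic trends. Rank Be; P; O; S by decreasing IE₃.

The third ionization energy removes an electron from the +2 ion. For each element: Be²⁺ is the bare [He] core; P²⁺ still has 3 valence electrons; O²⁺ still has 4 valence electrons; S²⁺ still has 4 valence electrons.
Core electrons are held far more tightly than valence electrons, so Be tops the IE_3 order.
Valence configurations: P²⁺ [Ne]3s²3p¹, O²⁺ [He]2s²2p², S²⁺ [Ne]3s²3p².
Approximate IE_3 values (kJ/mol): Be 14849, P 2914, O 5300, S 3357.
Overall IE_3 order: P < S < O < Be.

Be > O > S > P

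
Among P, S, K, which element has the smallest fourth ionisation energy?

S

Consider each +3 ion: P³⁺ still has 2 valence electrons; S³⁺ still has 3 valence electrons; K³⁺ is already 2 electrons into the core.
Pulling an electron out of a noble-gas core costs far more than removing a remaining valence electron, so K sits at the high end of IE_4.
Valence configurations: P³⁺ [Ne]3s², S³⁺ [Ne]3s²3p¹.
S³⁺ loses a lone 3p electron whereas P³⁺ must break into a filled 3s² pair, so IE_4(P) > IE_4(S) even though S has the higher nuclear charge.
The numbers (kJ/mol): P 4964, S 4556, K 5877.
Overall IE_4 order: S < P < K.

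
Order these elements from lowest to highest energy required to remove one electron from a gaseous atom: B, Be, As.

Be is in period 2, group 2; B is in period 2, group 13; As is in period 4, group 15.
Across a period the outer electron is held more tightly (higher IE₁); down a group it sits in a higher shell, more shielded, and comes off more easily.
Here both period and group differ, so the two effects have to be weighed against each other.
Be > B: this pair runs against the simple trend — see the exception note.
As > Be: period and group pull opposite ways; the across-period shift dominates (947 vs 900 kJ/mol).
Note the exception: Be has a higher first ionization energy than B, contrary to the simple trend — removing B's lone 2p electron is easier than breaking Be's filled 2s².
For reference (kJ/mol): Be 900, B 801, As 947.
So from lowest to highest: B < Be < As.

B < Be < As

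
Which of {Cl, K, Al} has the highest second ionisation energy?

Consider each +1 ion: Cl⁺ still has 6 valence electrons; K⁺ is the bare [Ar] core; Al⁺ still has 2 valence electrons.
Pulling an electron out of a noble-gas core costs far more than removing a remaining valence electron, so K sits at the high end of IE_2.
Valence configurations: Cl⁺ [Ne]3s²3p⁴, Al⁺ [Ne]3s².
The numbers (kJ/mol): Cl 2298, K 3052, Al 1817.
Hence IE_2: Al < Cl < K.

K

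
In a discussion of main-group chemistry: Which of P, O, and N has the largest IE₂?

O

Consider each +1 ion: P⁺ still has 4 valence electrons; O⁺ still has 5 valence electrons; N⁺ still has 4 valence electrons.
All are still removing valence electrons, so compare the +1 ions as you would atoms: IE_2 generally rises across a period (higher Z_eff) and falls down a group (larger shell), subject to the usual subshell exceptions.
Valence configurations: P⁺ [Ne]3s²3p², O⁺ [He]2s²2p³, N⁺ [He]2s²2p².
Tabulated IE_2 (kJ/mol): P 1907, O 3388, N 2856.
Hence IE_2: P < N < O.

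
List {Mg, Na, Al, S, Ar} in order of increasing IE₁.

IE₁ increases left→right with effective nuclear charge and decreases top→bottom as the valence shell moves farther out.
All lie in period 3; the across-period trend (first ionization energy increases left to right) applies, with the exception below.
Note the exception: Mg has a higher first ionization energy than Al, contrary to the simple trend — Al's single 3p electron is easier to remove than one from Mg's filled 3s².
For reference (kJ/mol): Na 496, Mg 738, Al 578, S 1000, Ar 1521.
So from lowest to highest: Na < Al < Mg < S < Ar.

Na, Al, Mg, S, Ar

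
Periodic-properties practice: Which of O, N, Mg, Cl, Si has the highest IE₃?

Mg

After 2 electrons have been removed, what remains? O²⁺ still has 4 valence electrons; N²⁺ still has 3 valence electrons; Mg²⁺ is the bare [Ne] core; Cl²⁺ still has 5 valence electrons; Si²⁺ still has 2 valence electrons.
Breaking into a closed-shell core is much more expensive than removing a leftover valence electron — Mg has the largest IE_3 here.
Valence configurations: O²⁺ [He]2s²2p², N²⁺ [He]2s²2p¹, Cl²⁺ [Ne]3s²3p³, Si²⁺ [Ne]3s².
Approximate IE_3 values (kJ/mol): O 5300, N 4578, Mg 7733, Cl 3822, Si 3232.
Overall IE_3 order: Si < Cl < N < O < Mg.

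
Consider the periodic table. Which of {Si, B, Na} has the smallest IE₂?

Si

IE_2 is the cost of taking one more electron from the +1 cation: Si⁺ still has 3 valence electrons; B⁺ still has 2 valence electrons; Na⁺ is the bare [Ne] core.
Pulling an electron out of a noble-gas core costs far more than removing a remaining valence electron, so Na sits at the high end of IE_2.
Valence configurations: Si⁺ [Ne]3s²3p¹, B⁺ [He]2s².
The numbers (kJ/mol): Si 1577, B 2427, Na 4562.
Hence IE_2: Si < B < Na.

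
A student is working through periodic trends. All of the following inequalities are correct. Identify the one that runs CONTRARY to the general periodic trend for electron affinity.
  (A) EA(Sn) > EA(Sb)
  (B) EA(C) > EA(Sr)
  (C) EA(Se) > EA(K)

(A)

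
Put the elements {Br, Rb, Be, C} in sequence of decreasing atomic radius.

Rb, Br, Be, C

Moving right in a period, electrons are added to the same shell under a stronger nuclear pull, so atoms get smaller; moving down, a new shell is opened and atoms get larger.
These span different periods and groups, so the two trends combine.
Be > C: Be lies to the left of C in period 2, so the across-period effect alone puts Be larger.
Br > Be: period and group pull opposite ways; the down-group shift dominates (114 vs 102 pm).
Rb > Br: both effects reinforce here, so Rb is clearly the larger of the two.
For reference (pm): Be 102, C 75, Br 114, Rb 210.
So from largest to smallest: Rb > Br > Be > C.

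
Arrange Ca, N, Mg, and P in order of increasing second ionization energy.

Ca, Mg, P, N

The second ionization energy removes an electron from the +1 ion. For each element: Ca⁺ still has 1 valence electron; N⁺ still has 4 valence electrons; Mg⁺ still has 1 valence electron; P⁺ still has 4 valence electrons.
All are still removing valence electrons, so compare the +1 ions as you would atoms: IE_2 generally rises across a period (higher Z_eff) and falls down a group (larger shell), subject to the usual subshell exceptions.
Valence configurations: Ca⁺ [Ar]4s¹, N⁺ [He]2s²2p², Mg⁺ [Ne]3s¹, P⁺ [Ne]3s²3p².
Approximate IE_2 values (kJ/mol): Ca 1145, N 2856, Mg 1451, P 1907.
So the second ionization energies run Ca < Mg < P < N.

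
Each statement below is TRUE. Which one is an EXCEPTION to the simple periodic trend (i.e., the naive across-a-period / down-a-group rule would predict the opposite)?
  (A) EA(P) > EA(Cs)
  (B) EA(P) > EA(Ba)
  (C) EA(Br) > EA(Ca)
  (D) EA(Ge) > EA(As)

The general trend: electron affinity increases across a period and decreases down a group.
(A) P (period 3, group 15) vs Cs (period 6, group 1): the stated order agrees with the simple trend.
(B) P (period 3, group 15) vs Ba (period 6, group 2): the stated order agrees with the simple trend.
(C) Br (period 4, group 17) vs Ca (period 4, group 2): the stated order agrees with the simple trend.
(D) Ge (period 4, group 14) vs As (period 4, group 15): the stated order contradicts the simple trend.
The exception is (D): adding an electron to As's half-filled 4p³ is unfavourable, so Ge (4p²) has the more exothermic EA.

(D)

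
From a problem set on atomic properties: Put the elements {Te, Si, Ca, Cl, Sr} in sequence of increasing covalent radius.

Cl, Si, Te, Ca, Sr

Si is in period 3, group 14; Cl is in period 3, group 17; Ca is in period 4, group 2; Sr is in period 5, group 2; Te is in period 5, group 16.
Moving right in a period, electrons are added to the same shell under a stronger nuclear pull, so atoms get smaller; moving down, a new shell is opened and atoms get larger.
Neither a single period nor a single group — weigh both effects.
Si > Cl: both are in period 3; the period trend gives Si the larger value.
Te > Si: the two effects oppose for this pair; the down-group effect wins (136 vs 116 pm).
Ca > Te: period and group pull opposite ways; the across-period shift dominates (171 vs 136 pm).
Sr > Ca: Sr sits below Ca in group 2, so the down-group effect alone puts Sr larger.
Approximate values (pm): Si 116, Cl 99, Ca 171, Sr 185, Te 136.
So from smallest to largest: Cl < Si < Te < Ca < Sr.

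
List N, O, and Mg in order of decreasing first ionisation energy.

N, O, Mg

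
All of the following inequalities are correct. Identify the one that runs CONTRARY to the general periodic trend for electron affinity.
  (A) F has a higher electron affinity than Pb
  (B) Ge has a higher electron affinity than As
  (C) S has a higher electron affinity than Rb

(B)

The general trend: electron affinity increases across a period and decreases down a group.
(A) F (period 2, group 17) vs Pb (period 6, group 14): the stated order agrees with the simple trend.
(B) Ge (period 4, group 14) vs As (period 4, group 15): the stated order contradicts the simple trend.
(C) S (period 3, group 16) vs Rb (period 5, group 1): the stated order agrees with the simple trend.
The exception is (B): adding an electron to As's half-filled 4p³ is unfavourable, so Ge (4p²) has the more exothermic EA.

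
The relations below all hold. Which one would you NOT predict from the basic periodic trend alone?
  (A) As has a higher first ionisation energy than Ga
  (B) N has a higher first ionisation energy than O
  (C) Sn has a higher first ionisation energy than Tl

(B)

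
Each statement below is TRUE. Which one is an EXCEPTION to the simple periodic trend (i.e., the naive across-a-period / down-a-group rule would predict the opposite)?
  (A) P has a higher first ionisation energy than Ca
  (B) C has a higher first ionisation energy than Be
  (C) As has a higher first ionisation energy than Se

The general trend: first ionisation energy increases across a period and decreases down a group.
(A) P (period 3, group 15) vs Ca (period 4, group 2): the stated order agrees with the simple trend.
(B) C (period 2, group 14) vs Be (period 2, group 2): the stated order agrees with the simple trend.
(C) As (period 4, group 15) vs Se (period 4, group 16): the stated order contradicts the simple trend.
The exception is (C): Se (4p⁴) ionizes more easily than half-filled As (4p³).

(C)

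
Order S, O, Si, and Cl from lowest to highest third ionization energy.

Si, S, Cl, O

After 2 electrons have been removed, what remains? S²⁺ still has 4 valence electrons; O²⁺ still has 4 valence electrons; Si²⁺ still has 2 valence electrons; Cl²⁺ still has 5 valence electrons.
All are still removing valence electrons, so compare the +2 ions as you would atoms: IE_3 generally rises across a period (higher Z_eff) and falls down a group (larger shell), subject to the usual subshell exceptions.
Valence configurations: S²⁺ [Ne]3s²3p², O²⁺ [He]2s²2p², Si²⁺ [Ne]3s², Cl²⁺ [Ne]3s²3p³.
The numbers (kJ/mol): S 3357, O 5300, Si 3232, Cl 3822.
Hence IE_3: Si < S < Cl < O.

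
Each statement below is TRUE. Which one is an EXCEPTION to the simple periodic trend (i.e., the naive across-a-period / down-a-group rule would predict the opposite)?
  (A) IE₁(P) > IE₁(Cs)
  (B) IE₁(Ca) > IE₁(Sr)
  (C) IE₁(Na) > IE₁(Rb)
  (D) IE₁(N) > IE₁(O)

(D)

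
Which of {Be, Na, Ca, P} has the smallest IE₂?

The second ionization energy removes an electron from the +1 ion. For each element: Be⁺ still has 1 valence electron; Na⁺ is the bare [Ne] core; Ca⁺ still has 1 valence electron; P⁺ still has 4 valence electrons.
Breaking into a closed-shell core is much more expensive than removing a leftover valence electron — Na has the largest IE_2 here.
Valence configurations: Be⁺ [He]2s¹, Ca⁺ [Ar]4s¹, P⁺ [Ne]3s²3p².
The numbers (kJ/mol): Be 1757, Na 4562, Ca 1145, P 1907.
So the second ionization energies run Ca < Be < P < Na.

Ca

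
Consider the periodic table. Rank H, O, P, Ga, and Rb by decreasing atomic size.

Rb > Ga > P > O > H

Across a period the added protons contract the valence shell; down a group each new principal shell makes the atom larger.
Neither a single period nor a single group — weigh both effects.
O > H: period and group pull opposite ways; the down-group shift dominates (63 vs 32 pm).
P > O: relative to O, both the across-period and down-group shifts push P's atomic radius up.
Ga > P: relative to P, both the across-period and down-group shifts push Ga's atomic radius up.
Rb > Ga: relative to Ga, both the across-period and down-group shifts push Rb's atomic radius up.
Tabulated atomic radius (pm): H 32, O 63, P 111, Ga 124, Rb 210.
So from largest to smallest: Rb > Ga > P > O > H.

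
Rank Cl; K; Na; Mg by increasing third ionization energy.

Cl, K, Na, Mg

After 2 electrons have been removed, what remains? Cl²⁺ still has 5 valence electrons; K²⁺ is already 1 electron into the core; Na²⁺ is already 1 electron into the core; Mg²⁺ is the bare [Ne] core.
Pulling an electron out of a noble-gas core costs far more than removing a remaining valence electron, so K, Na and Mg sit at the high end of IE_3.
The numbers (kJ/mol): Cl 3822, K 4420, Na 6910, Mg 7733.
So the third ionization energies run Cl < K < Na < Mg.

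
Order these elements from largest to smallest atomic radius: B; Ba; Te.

B is in period 2, group 13; Te is in period 5, group 16; Ba is in period 6, group 2.
Moving right in a period, electrons are added to the same shell under a stronger nuclear pull, so atoms get smaller; moving down, a new shell is opened and atoms get larger.
These span different periods and groups, so the two trends combine.
Te > B: period and group pull opposite ways; the down-group shift dominates (136 vs 85 pm).
Ba > Te: both effects reinforce here, so Ba is clearly the larger of the two.
For reference (pm): B 85, Te 136, Ba 196.
So from largest to smallest: Ba > Te > B.

Ba > Te > B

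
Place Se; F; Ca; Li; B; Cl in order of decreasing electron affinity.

Cl > F > Se > Li > B > Ca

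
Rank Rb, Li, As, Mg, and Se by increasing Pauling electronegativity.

Li is in period 2, group 1; Mg is in period 3, group 2; As is in period 4, group 15; Se is in period 4, group 16; Rb is in period 5, group 1.
EN rises left→right (higher Z_eff, smaller atoms) and falls top→bottom (larger, more shielded atoms).
These span different periods and groups, so the two trends combine.
Li > Rb: they share group 1; the group trend gives Li the larger value.
Mg > Li: the two effects oppose for this pair; the across-period effect wins (1.31 vs 0.98).
As > Mg: period and group pull opposite ways; the across-period shift dominates (2.18 vs 1.31).
Se > As: Se lies to the right of As in period 4, so the across-period effect alone puts Se higher.
Tabulated electronegativity (Pauling): Li 0.98, Mg 1.31, As 2.18, Se 2.55, Rb 0.82.
So from lowest to highest: Rb < Li < Mg < As < Se.

Rb, Li, Mg, As, Se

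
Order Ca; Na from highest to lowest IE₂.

IE_2 is the cost of taking one more electron from the +1 cation: Ca⁺ still has 1 valence electron; Na⁺ is the bare [Ne] core.
Pulling an electron out of a noble-gas core costs far more than removing a remaining valence electron, so Na sits at the high end of IE_2.
Tabulated IE_2 (kJ/mol): Ca 1145, Na 4562.
Overall IE_2 order: Ca < Na.

Na > Ca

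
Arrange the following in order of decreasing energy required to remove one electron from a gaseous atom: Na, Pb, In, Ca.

Na is in period 3, group 1; Ca is in period 4, group 2; In is in period 5, group 13; Pb is in period 6, group 14.
IE₁ increases left→right with effective nuclear charge and decreases top→bottom as the valence shell moves farther out.
These sit on a diagonal, where the across-period and down-group effects partly cancel.
In > Na: the two effects oppose for this pair; the across-period effect wins (558 vs 496 kJ/mol).
Ca > In: the two effects oppose for this pair; the down-group effect wins (590 vs 558 kJ/mol).
Pb > Ca: period and group pull opposite ways; the across-period shift dominates (716 vs 590 kJ/mol).
Approximate values (kJ/mol): Na 496, Ca 590, In 558, Pb 716.
So from highest to lowest: Pb > Ca > In > Na.

Pb, Ca, In, Na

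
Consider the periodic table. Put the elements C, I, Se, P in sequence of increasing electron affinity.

C is in period 2, group 14; P is in period 3, group 15; Se is in period 4, group 16; I is in period 5, group 17.
Adding an electron releases more energy for atoms nearer the top right (short of the noble gases).
A diagonal step moves right (one effect) and down (the opposite effect) at once.
C > P: period and group pull opposite ways; the down-group shift dominates (122 vs 72 kJ/mol).
Se > C: period and group pull opposite ways; the across-period shift dominates (195 vs 122 kJ/mol).
I > Se: the two effects oppose for this pair; the across-period effect wins (295 vs 195 kJ/mol).
For reference (kJ/mol): C 122, P 72, Se 195, I 295.
So from lowest to highest: P < C < Se < I.

P, C, Se, I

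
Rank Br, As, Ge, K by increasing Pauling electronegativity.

K, Ge, As, Br

K is in period 4, group 1; Ge is in period 4, group 14; As is in period 4, group 15; Br is in period 4, group 17.
EN rises left→right (higher Z_eff, smaller atoms) and falls top→bottom (larger, more shielded atoms).
All lie in period 4, so electronegativity increases left to right.
So from lowest to highest: K < Ge < As < Br.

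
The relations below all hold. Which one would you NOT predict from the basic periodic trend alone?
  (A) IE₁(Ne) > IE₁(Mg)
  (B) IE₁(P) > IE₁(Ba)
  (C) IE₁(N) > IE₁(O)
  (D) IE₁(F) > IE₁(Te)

The general trend: first ionisation energy increases across a period and decreases down a group.
(A) Ne (period 2, group 18) vs Mg (period 3, group 2): the stated order agrees with the simple trend.
(B) P (period 3, group 15) vs Ba (period 6, group 2): the stated order agrees with the simple trend.
(C) N (period 2, group 15) vs O (period 2, group 16): the stated order contradicts the simple trend.
(D) F (period 2, group 17) vs Te (period 5, group 16): the stated order agrees with the simple trend.
The exception is (C): pairing an electron in O's 2p⁴ costs repulsion energy, so O ionizes more easily than half-filled N (2p³).

(C)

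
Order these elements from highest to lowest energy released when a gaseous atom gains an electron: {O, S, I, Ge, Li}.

I, S, O, Ge, Li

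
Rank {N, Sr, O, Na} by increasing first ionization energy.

Na, Sr, O, N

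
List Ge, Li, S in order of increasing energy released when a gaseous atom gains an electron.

Li, Ge, S

Adding an electron releases more energy for atoms nearer the top right (short of the noble gases).
Here both period and group differ, so the two effects have to be weighed against each other.
Ge > Li: the two effects oppose for this pair; the across-period effect wins (119 vs 60 kJ/mol).
S > Ge: both effects reinforce here, so S is clearly the higher of the two.
Approximate values (kJ/mol): Li 60, S 200, Ge 119.
So from lowest to highest: Li < Ge < S.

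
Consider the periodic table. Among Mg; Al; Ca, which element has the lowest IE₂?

Ca

Consider each +1 ion: Mg⁺ still has 1 valence electron; Al⁺ still has 2 valence electrons; Ca⁺ still has 1 valence electron.
All are still removing valence electrons, so compare the +1 ions as you would atoms: IE_2 generally rises across a period (higher Z_eff) and falls down a group (larger shell), subject to the usual subshell exceptions.
Valence configurations: Mg⁺ [Ne]3s¹, Al⁺ [Ne]3s², Ca⁺ [Ar]4s¹.
Approximate IE_2 values (kJ/mol): Mg 1451, Al 1817, Ca 1145.
Hence IE_2: Ca < Mg < Al.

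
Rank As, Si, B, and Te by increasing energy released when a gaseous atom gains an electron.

B < As < Si < Te

B is in period 2, group 13; Si is in period 3, group 14; As is in period 4, group 15; Te is in period 5, group 16.
Electron affinity generally becomes more exothermic across a period toward the halogens and less exothermic down a group.
These sit on a diagonal, where the across-period and down-group effects partly cancel.
As > B: period and group pull opposite ways; the across-period shift dominates (78 vs 27 kJ/mol).
Si > As: period and group pull opposite ways; the down-group shift dominates (134 vs 78 kJ/mol).
Te > Si: period and group pull opposite ways; the across-period shift dominates (190 vs 134 kJ/mol).
For reference (kJ/mol): B 27, Si 134, As 78, Te 190.
So from lowest to highest: B < As < Si < Te.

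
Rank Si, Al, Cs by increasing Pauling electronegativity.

Cs < Al < Si

Al is in period 3, group 13; Si is in period 3, group 14; Cs is in period 6, group 1.
Atoms toward the upper right of the periodic table pull bonding electrons most strongly.
Here both period and group differ, so the two effects have to be weighed against each other.
Al > Cs: both effects reinforce here, so Al is clearly the higher of the two.
Si > Al: Si lies to the right of Al in period 3, so the across-period effect alone puts Si higher.
Tabulated electronegativity (Pauling): Al 1.61, Si 1.90, Cs 0.79.
So from lowest to highest: Cs < Al < Si.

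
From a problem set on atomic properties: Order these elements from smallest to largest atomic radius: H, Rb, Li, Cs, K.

H, Li, K, Rb, Cs

H is in period 1, group 1; Li is in period 2, group 1; K is in period 4, group 1; Rb is in period 5, group 1; Cs is in period 6, group 1.
Radius decreases left→right (rising Z_eff, same n) and increases top→bottom (higher n).
All are in group 1, so atomic radius increases down the group.
So from smallest to largest: H < Li < K < Rb < Cs.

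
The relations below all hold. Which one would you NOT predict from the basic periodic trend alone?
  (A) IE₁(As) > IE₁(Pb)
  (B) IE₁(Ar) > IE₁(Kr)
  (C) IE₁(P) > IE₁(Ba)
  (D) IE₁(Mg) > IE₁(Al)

The general trend: first ionization energy increases across a period and decreases down a group.
(A) As (period 4, group 15) vs Pb (period 6, group 14): the stated order agrees with the simple trend.
(B) Ar (period 3, group 18) vs Kr (period 4, group 18): the stated order agrees with the simple trend.
(C) P (period 3, group 15) vs Ba (period 6, group 2): the stated order agrees with the simple trend.
(D) Mg (period 3, group 2) vs Al (period 3, group 13): the stated order contradicts the simple trend.
The exception is (D): Al's single 3p electron is easier to remove than one from Mg's filled 3s².

(D)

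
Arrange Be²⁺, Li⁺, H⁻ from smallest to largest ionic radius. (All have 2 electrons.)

Be²⁺, Li⁺, H⁻

All of these have 2 electrons, so size is governed by nuclear charge alone: the more protons, the stronger the pull on the same electron cloud, and the smaller the ion.
Nuclear charges: Be²⁺ (Z=4), Li⁺ (Z=3), H⁻ (Z=1).
Smallest to largest: Be²⁺ < Li⁺ < H⁻.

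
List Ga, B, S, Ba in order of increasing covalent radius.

Across a period the added protons contract the valence shell; down a group each new principal shell makes the atom larger.
These span different periods and groups, so the two trends combine.
S > B: period and group pull opposite ways; the down-group shift dominates (103 vs 85 pm).
Ga > S: both effects reinforce here, so Ga is clearly the larger of the two.
Ba > Ga: both effects reinforce here, so Ba is clearly the larger of the two.
Approximate values (pm): B 85, S 103, Ga 124, Ba 196.
So from smallest to largest: B < S < Ga < Ba.

B < S < Ga < Ba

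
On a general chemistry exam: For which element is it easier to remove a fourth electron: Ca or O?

Ca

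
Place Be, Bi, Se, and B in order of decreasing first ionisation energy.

Be is in period 2, group 2; B is in period 2, group 13; Se is in period 4, group 16; Bi is in period 6, group 15.
First ionization energy rises across a period (greater Z_eff holds electrons more tightly) and falls down a group (valence electrons are farther from the nucleus).
These span different periods and groups, so the two trends combine.
B > Bi: period and group pull opposite ways; the down-group shift dominates (801 vs 703 kJ/mol).
Be > B: this pair runs against the simple trend — see the exception note.
Se > Be: period and group pull opposite ways; the across-period shift dominates (941 vs 900 kJ/mol).
Note the exception: Be has a higher first ionization energy than B, contrary to the simple trend — removing B's lone 2p electron is easier than breaking Be's filled 2s².
For reference (kJ/mol): Be 900, B 801, Se 941, Bi 703.
So from highest to lowest: Se > Be > B > Bi.

Se > Be > B > Bi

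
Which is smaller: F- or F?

F

Forming F- adds 1 electron to F. More electron–electron repulsion in the same shell, with unchanged nuclear charge, lets the cloud expand.
An anion is larger than its parent atom: F- > F.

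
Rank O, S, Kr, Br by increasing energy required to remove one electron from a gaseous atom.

O is in period 2, group 16; S is in period 3, group 16; Br is in period 4, group 17; Kr is in period 4, group 18.
Removing the outermost electron gets harder across a period and easier down a group.
These span different periods and groups, so the two trends combine.
Br > S: period and group pull opposite ways; the across-period shift dominates (1140 vs 1000 kJ/mol).
O > Br: the two effects oppose for this pair; the down-group effect wins (1314 vs 1140 kJ/mol).
Kr > O: period and group pull opposite ways; the across-period shift dominates (1351 vs 1314 kJ/mol).
Approximate values (kJ/mol): O 1314, S 1000, Br 1140, Kr 1351.
So from lowest to highest: S < Br < O < Kr.

S, Br, O, Kr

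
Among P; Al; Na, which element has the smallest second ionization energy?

Al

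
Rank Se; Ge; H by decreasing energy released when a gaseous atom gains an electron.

Se > Ge > H

H is in period 1, group 1; Ge is in period 4, group 14; Se is in period 4, group 16.
Electron affinity generally becomes more exothermic across a period toward the halogens and less exothermic down a group.
These span different periods and groups, so the two trends combine.
Ge > H: period and group pull opposite ways; the across-period shift dominates (119 vs 73 kJ/mol).
Se > Ge: Se lies to the right of Ge in period 4, so the across-period effect alone puts Se higher.
Tabulated electron affinity (kJ/mol): H 73, Ge 119, Se 195.
So from highest to lowest: Se > Ge > H.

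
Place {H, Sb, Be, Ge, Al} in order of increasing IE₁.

Al < Ge < Sb < Be < H

Across a period the outer electron is held more tightly (higher IE₁); down a group it sits in a higher shell, more shielded, and comes off more easily.
These sit on a diagonal, where the across-period and down-group effects partly cancel.
Ge > Al: period and group pull opposite ways; the across-period shift dominates (762 vs 578 kJ/mol).
Sb > Ge: period and group pull opposite ways; the across-period shift dominates (831 vs 762 kJ/mol).
Be > Sb: the two effects oppose for this pair; the down-group effect wins (900 vs 831 kJ/mol).
H > Be: period and group pull opposite ways; the down-group shift dominates (1312 vs 900 kJ/mol).
For reference (kJ/mol): H 1312, Be 900, Al 578, Ge 762, Sb 831.
So from lowest to highest: Al < Ge < Sb < Be < H.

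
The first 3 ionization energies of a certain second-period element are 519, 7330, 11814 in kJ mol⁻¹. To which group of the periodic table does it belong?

Group 1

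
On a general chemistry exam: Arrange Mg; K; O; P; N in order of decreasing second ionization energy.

O, K, N, P, Mg

Consider each +1 ion: Mg⁺ still has 1 valence electron; K⁺ is the bare [Ar] core; O⁺ still has 5 valence electrons; P⁺ still has 4 valence electrons; N⁺ still has 4 valence electrons.
Usually core removal costs more than valence removal, but here the competition is close: a tightly held n=2 valence electron can cost more to remove than an n=3 core electron, so the actual values have to decide it.
Valence configurations: Mg⁺ [Ne]3s¹, O⁺ [He]2s²2p³, P⁺ [Ne]3s²3p², N⁺ [He]2s²2p².
Approximate IE_2 values (kJ/mol): Mg 1451, K 3052, O 3388, P 1907, N 2856.
Hence IE_2: Mg < P < N < K < O.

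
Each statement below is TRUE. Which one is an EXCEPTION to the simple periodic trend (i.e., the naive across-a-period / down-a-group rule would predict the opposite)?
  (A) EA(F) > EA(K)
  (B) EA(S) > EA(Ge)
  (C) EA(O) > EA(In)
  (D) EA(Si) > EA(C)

(D)

The general trend: electron affinity increases across a period and decreases down a group.
(A) F (period 2, group 17) vs K (period 4, group 1): the stated order agrees with the simple trend.
(B) S (period 3, group 16) vs Ge (period 4, group 14): the stated order agrees with the simple trend.
(C) O (period 2, group 16) vs In (period 5, group 13): the stated order agrees with the simple trend.
(D) Si (period 3, group 14) vs C (period 2, group 14): the stated order contradicts the simple trend.
The exception is (D): Si's larger, more diffuse 3p orbitals accept an added electron slightly more readily than C's compact 2p.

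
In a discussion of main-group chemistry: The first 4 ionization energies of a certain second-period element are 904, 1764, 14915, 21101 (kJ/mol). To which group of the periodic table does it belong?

Group 2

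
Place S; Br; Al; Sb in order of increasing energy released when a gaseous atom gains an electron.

Al, Sb, S, Br

Al is in period 3, group 13; S is in period 3, group 16; Br is in period 4, group 17; Sb is in period 5, group 15.
EA tends to increase across a period and decrease down a group, though the pattern is less regular than for IE or radius.
Here both period and group differ, so the two effects have to be weighed against each other.
Sb > Al: the two effects oppose for this pair; the across-period effect wins (103 vs 42 kJ/mol).
S > Sb: relative to Sb, both the across-period and down-group shifts push S's electron affinity up.
Br > S: period and group pull opposite ways; the across-period shift dominates (325 vs 200 kJ/mol).
For reference (kJ/mol): Al 42, S 200, Br 325, Sb 103.
So from lowest to highest: Al < Sb < S < Br.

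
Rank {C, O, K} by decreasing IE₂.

O > K > C

IE_2 is the cost of taking one more electron from the +1 cation: C⁺ still has 3 valence electrons; O⁺ still has 5 valence electrons; K⁺ is the bare [Ar] core.
Usually core removal costs more than valence removal, but here the competition is close: a tightly held n=2 valence electron can cost more to remove than an n=3 core electron, so the actual values have to decide it.
Valence configurations: C⁺ [He]2s²2p¹, O⁺ [He]2s²2p³.
Approximate IE_2 values (kJ/mol): C 2353, O 3388, K 3052.
Hence IE_2: C < K < O.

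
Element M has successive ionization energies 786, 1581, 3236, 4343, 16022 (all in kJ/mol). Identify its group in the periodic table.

Look for the largest jump between consecutive ionization energies: IE5/IE4 ≈ 3.7, far larger than any earlier ratio.
That jump marks the point where a core electron is being removed. So the atom has 4 valence electrons.
A main-group element with 4 valence electrons is in group 14.

Group 14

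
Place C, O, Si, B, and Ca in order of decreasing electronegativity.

O, C, B, Si, Ca

B is in period 2, group 13; C is in period 2, group 14; O is in period 2, group 16; Si is in period 3, group 14; Ca is in period 4, group 2.
EN rises left→right (higher Z_eff, smaller atoms) and falls top→bottom (larger, more shielded atoms).
These span different periods and groups, so the two trends combine.
Si > Ca: both effects reinforce here, so Si is clearly the higher of the two.
B > Si: period and group pull opposite ways; the down-group shift dominates (2.04 vs 1.90).
C > B: both are in period 2; the period trend gives C the larger value.
O > C: both are in period 2; the period trend gives O the larger value.
For reference (Pauling): B 2.04, C 2.55, O 3.44, Si 1.90, Ca 1.00.
So from highest to lowest: O > C > B > Si > Ca.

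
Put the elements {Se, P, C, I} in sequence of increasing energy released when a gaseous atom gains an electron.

C is in period 2, group 14; P is in period 3, group 15; Se is in period 4, group 16; I is in period 5, group 17.
EA tends to increase across a period and decrease down a group, though the pattern is less regular than for IE or radius.
These sit on a diagonal, where the across-period and down-group effects partly cancel.
C > P: the two effects oppose for this pair; the down-group effect wins (122 vs 72 kJ/mol).
Se > C: period and group pull opposite ways; the across-period shift dominates (195 vs 122 kJ/mol).
I > Se: the two effects oppose for this pair; the across-period effect wins (295 vs 195 kJ/mol).
Approximate values (kJ/mol): C 122, P 72, Se 195, I 295.
So from lowest to highest: P < C < Se < I.

P, C, Se, I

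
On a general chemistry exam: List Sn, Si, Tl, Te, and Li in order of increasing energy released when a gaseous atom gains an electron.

Tl, Li, Sn, Si, Te

Li is in period 2, group 1; Si is in period 3, group 14; Sn is in period 5, group 14; Te is in period 5, group 16; Tl is in period 6, group 13.
Electron affinity generally becomes more exothermic across a period toward the halogens and less exothermic down a group.
Here both period and group differ, so the two effects have to be weighed against each other.
Li > Tl: period and group pull opposite ways; the down-group shift dominates (60 vs 19 kJ/mol).
Sn > Li: the two effects oppose for this pair; the across-period effect wins (107 vs 60 kJ/mol).
Si > Sn: they share group 14; the group trend gives Si the larger value.
Te > Si: period and group pull opposite ways; the across-period shift dominates (190 vs 134 kJ/mol).
Tabulated electron affinity (kJ/mol): Li 60, Si 134, Sn 107, Te 190, Tl 19.
So from lowest to highest: Tl < Li < Sn < Si < Te.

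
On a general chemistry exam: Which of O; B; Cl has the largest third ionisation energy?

O

IE_3 is the cost of taking one more electron from the +2 cation: O²⁺ still has 4 valence electrons; B²⁺ still has 1 valence electron; Cl²⁺ still has 5 valence electrons.
All are still removing valence electrons, so compare the +2 ions as you would atoms: IE_3 generally rises across a period (higher Z_eff) and falls down a group (larger shell), subject to the usual subshell exceptions.
Valence configurations: O²⁺ [He]2s²2p², B²⁺ [He]2s¹, Cl²⁺ [Ne]3s²3p³.
Tabulated IE_3 (kJ/mol): O 5300, B 3660, Cl 3822.
So the third ionization energies run B < Cl < O.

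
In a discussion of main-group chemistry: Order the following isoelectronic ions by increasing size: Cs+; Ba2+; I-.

Ba2+ < Cs+ < I-

All of these have 54 electrons, so size is governed by nuclear charge alone: the more protons, the stronger the pull on the same electron cloud, and the smaller the ion.
Nuclear charges: Ba2+ (Z=56), Cs+ (Z=55), I- (Z=53).
Smallest to largest: Ba2+ < Cs+ < I-.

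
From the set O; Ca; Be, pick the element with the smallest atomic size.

Moving right in a period, electrons are added to the same shell under a stronger nuclear pull, so atoms get smaller; moving down, a new shell is opened and atoms get larger.
These span different periods and groups, so the two trends combine.
Be > O: Be lies to the left of O in period 2, so the across-period effect alone puts Be larger.
Ca > Be: Ca sits below Be in group 2, so the down-group effect alone puts Ca larger.
Approximate values (pm): Be 102, O 63, Ca 171.
The smallest atomic size among these belongs to O.

O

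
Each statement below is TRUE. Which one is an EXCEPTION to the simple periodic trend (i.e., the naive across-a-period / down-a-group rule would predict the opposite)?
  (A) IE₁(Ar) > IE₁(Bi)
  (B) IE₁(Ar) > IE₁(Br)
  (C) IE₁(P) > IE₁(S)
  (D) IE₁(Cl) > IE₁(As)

(C)

The general trend: first ionization energy increases across a period and decreases down a group.
(A) Ar (period 3, group 18) vs Bi (period 6, group 15): the stated order agrees with the simple trend.
(B) Ar (period 3, group 18) vs Br (period 4, group 17): the stated order agrees with the simple trend.
(C) P (period 3, group 15) vs S (period 3, group 16): the stated order contradicts the simple trend.
(D) Cl (period 3, group 17) vs As (period 4, group 15): the stated order agrees with the simple trend.
The exception is (C): S (3p⁴) ionizes more easily than half-filled P (3p³) because the paired 3p electron in S is pushed out by e⁻–e⁻ repulsion.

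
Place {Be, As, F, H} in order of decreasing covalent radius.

H is in period 1, group 1; Be is in period 2, group 2; F is in period 2, group 17; As is in period 4, group 15.
Atomic radius shrinks across a period as nuclear charge pulls the same shell inward, and grows down a group as new shells are added.
These span different periods and groups, so the two trends combine.
F > H: the two effects oppose for this pair; the down-group effect wins (64 vs 32 pm).
Be > F: Be lies to the left of F in period 2, so the across-period effect alone puts Be larger.
As > Be: the two effects oppose for this pair; the down-group effect wins (121 vs 102 pm).
For reference (pm): H 32, Be 102, F 64, As 121.
So from largest to smallest: As > Be > F > H.

As > Be > F > H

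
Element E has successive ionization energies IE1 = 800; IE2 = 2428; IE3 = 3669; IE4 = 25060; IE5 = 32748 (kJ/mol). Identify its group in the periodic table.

Look for the largest jump between consecutive ionization energies: IE4/IE3 ≈ 6.8, far larger than any earlier ratio.
That jump marks the point where a core electron is being removed. So the atom has 3 valence electrons.
A main-group element with 3 valence electrons is in group 13.

Group 13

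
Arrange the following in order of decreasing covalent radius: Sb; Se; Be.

Sb > Se > Be

Be is in period 2, group 2; Se is in period 4, group 16; Sb is in period 5, group 15.
Radius decreases left→right (rising Z_eff, same n) and increases top→bottom (higher n).
Neither a single period nor a single group — weigh both effects.
Se > Be: period and group pull opposite ways; the down-group shift dominates (116 vs 102 pm).
Sb > Se: relative to Se, both the across-period and down-group shifts push Sb's atomic radius up.
Approximate values (pm): Be 102, Se 116, Sb 140.
So from largest to smallest: Sb > Se > Be.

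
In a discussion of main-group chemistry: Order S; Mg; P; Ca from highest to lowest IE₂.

S > P > Mg > Ca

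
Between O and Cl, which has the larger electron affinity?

Cl

EA tends to increase across a period and decrease down a group, though the pattern is less regular than for IE or radius.
A diagonal step moves right (one effect) and down (the opposite effect) at once.
Cl > O: period and group pull opposite ways; the across-period shift dominates (349 vs 141 kJ/mol).
For reference (kJ/mol): O 141, Cl 349.
So Cl has the larger electron affinity (Cl > O).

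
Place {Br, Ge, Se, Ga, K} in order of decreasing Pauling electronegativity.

K is in period 4, group 1; Ga is in period 4, group 13; Ge is in period 4, group 14; Se is in period 4, group 16; Br is in period 4, group 17.
Electronegativity increases across a period and decreases down a group, tracking effective nuclear charge and atomic size.
All lie in period 4, so electronegativity increases left to right.
So from highest to lowest: Br > Se > Ge > Ga > K.

Br > Se > Ge > Ga > K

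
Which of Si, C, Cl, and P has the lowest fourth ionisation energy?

Si

Consider each +3 ion: Si³⁺ still has 1 valence electron; C³⁺ still has 1 valence electron; Cl³⁺ still has 4 valence electrons; P³⁺ still has 2 valence electrons.
All are still removing valence electrons, so compare the +3 ions as you would atoms: IE_4 generally rises across a period (higher Z_eff) and falls down a group (larger shell), subject to the usual subshell exceptions.
Valence configurations: Si³⁺ [Ne]3s¹, C³⁺ [He]2s¹, Cl³⁺ [Ne]3s²3p², P³⁺ [Ne]3s².
Approximate IE_4 values (kJ/mol): Si 4356, C 6223, Cl 5159, P 4964.
So the fourth ionization energies run Si < P < Cl < C.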